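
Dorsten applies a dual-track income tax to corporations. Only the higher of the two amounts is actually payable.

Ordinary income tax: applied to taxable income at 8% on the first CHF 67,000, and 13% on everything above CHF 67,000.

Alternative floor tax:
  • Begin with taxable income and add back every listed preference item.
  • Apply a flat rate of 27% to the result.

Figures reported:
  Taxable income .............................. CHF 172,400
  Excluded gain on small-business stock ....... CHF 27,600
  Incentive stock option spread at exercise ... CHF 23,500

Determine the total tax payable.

CHF 60,345

Ordinary income tax:
  CHF 67,000 × 8% = CHF 5,360
  CHF 105,400 × 13% = CHF 13,702
  → CHF 19,062

Alternative floor tax:
  Adjusted income: CHF 172,400 + CHF 27,600 + CHF 23,500 = CHF 223,500
  CHF 223,500 × 27% = CHF 60,345

CHF 60,345 > CHF 19,062, so the alternative floor tax is the binding amount.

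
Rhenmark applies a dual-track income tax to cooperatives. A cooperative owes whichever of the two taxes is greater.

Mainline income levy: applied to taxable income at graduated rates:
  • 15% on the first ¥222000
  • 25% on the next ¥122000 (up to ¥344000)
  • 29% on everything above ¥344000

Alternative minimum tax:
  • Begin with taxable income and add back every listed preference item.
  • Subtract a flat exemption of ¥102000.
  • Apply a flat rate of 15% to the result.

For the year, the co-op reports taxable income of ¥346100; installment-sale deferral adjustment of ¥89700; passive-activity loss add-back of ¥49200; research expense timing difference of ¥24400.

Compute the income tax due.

Alternative minimum tax:
  Adjusted income: ¥346100 + ¥89700 + ¥49200 + ¥24400 = ¥509400
  Less exemption ¥102000 → base ¥407400
  ¥407400 × 15% = ¥61110

Mainline income levy:
  ¥222000 × 15% = ¥33300
  ¥122000 × 25% = ¥30500
  ¥2100 × 29% = ¥609
  → ¥64409

¥64409 > ¥61110, so the mainline income levy governs.

¥64409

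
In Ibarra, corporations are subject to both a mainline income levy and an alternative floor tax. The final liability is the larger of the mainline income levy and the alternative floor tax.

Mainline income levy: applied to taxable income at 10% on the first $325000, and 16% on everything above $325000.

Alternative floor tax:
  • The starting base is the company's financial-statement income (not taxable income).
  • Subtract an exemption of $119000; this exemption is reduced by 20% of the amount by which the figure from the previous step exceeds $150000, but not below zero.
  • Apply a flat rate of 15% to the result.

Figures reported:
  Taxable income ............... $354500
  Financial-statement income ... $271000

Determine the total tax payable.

$37220

Mainline income levy:
  $325000 × 10% = $32500
  $29500 × 16% = $4720
  → $37220

Alternative floor tax:
  Base (financial-statement income): $271000
  Exemption: $119000 − 20% × ($271000 − $150000) = $119000 − $24200 = $94800
  Base: $271000 − $94800 = $176200
  $176200 × 15% = $26430

$37220 > $26430, so the mainline income levy governs.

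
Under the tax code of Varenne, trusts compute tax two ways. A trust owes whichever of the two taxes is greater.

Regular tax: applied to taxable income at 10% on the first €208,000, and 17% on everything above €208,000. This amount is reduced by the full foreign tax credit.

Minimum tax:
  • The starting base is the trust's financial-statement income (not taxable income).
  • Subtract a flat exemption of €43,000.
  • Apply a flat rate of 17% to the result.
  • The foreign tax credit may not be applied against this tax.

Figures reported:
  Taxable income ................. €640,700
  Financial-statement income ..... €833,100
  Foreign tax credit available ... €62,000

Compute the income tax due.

€134,317

Regular tax:
  €208,000 × 10% = €20,800
  €432,700 × 17% = €73,559
  → €94,359
  Less foreign tax credit €62,000 → €32,359

Minimum tax:
  Base (financial-statement income): €833,100
  Less exemption €43,000 → base €790,100
  €790,100 × 17% = €134,317

€134,317 > €32,359, so the minimum tax is the binding amount.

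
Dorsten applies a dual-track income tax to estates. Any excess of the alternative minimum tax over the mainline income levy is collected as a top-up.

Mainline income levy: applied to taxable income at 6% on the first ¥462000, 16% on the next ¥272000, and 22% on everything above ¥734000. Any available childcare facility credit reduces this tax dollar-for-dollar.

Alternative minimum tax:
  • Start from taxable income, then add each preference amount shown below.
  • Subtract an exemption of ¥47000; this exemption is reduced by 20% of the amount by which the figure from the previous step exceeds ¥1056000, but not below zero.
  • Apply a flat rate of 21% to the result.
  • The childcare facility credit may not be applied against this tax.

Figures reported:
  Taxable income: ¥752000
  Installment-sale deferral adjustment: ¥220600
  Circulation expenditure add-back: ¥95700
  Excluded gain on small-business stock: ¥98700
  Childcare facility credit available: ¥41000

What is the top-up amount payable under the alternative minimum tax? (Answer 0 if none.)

Mainline income levy:
  ¥462000 × 6% = ¥27720
  ¥272000 × 16% = ¥43520
  ¥18000 × 22% = ¥3960
  → ¥75200
  Less childcare facility credit ¥41000 → ¥34200

Alternative minimum tax:
  Adjusted income: ¥752000 + ¥220600 + ¥95700 + ¥98700 = ¥1167000
  Exemption: ¥47000 − 20% × (¥1167000 − ¥1056000) = ¥47000 − ¥22200 = ¥24800
  Base: ¥1167000 − ¥24800 = ¥1142200
  ¥1142200 × 21% = ¥239862

Excess of alternative minimum tax over mainline income levy: ¥239862 − ¥34200 = ¥205662.

¥205662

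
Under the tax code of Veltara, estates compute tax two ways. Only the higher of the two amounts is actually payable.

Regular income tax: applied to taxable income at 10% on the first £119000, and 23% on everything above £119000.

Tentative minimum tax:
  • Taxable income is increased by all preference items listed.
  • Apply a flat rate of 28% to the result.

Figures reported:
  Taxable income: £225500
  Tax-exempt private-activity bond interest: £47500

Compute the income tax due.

Tentative minimum tax:
  Adjusted income: £225500 + £47500 = £273000
  £273000 × 28% = £76440

Regular income tax:
  £119000 × 10% = £11900
  £106500 × 23% = £24495
  → £36395

£76440 > £36395, so the tentative minimum tax is the binding amount.

£76440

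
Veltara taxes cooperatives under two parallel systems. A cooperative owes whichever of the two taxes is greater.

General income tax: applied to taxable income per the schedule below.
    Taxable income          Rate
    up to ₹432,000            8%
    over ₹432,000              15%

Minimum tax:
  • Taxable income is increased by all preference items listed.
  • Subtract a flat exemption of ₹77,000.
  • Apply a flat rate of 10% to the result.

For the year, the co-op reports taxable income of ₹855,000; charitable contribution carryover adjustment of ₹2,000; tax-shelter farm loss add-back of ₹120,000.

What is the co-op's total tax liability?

₹98,010

General income tax:
  ₹432,000 × 8% = ₹34,560
  ₹423,000 × 15% = ₹63,450
  → ₹98,010

Minimum tax:
  Adjusted income: ₹855,000 + ₹2,000 + ₹120,000 = ₹977,000
  Less exemption ₹77,000 → base ₹900,000
  ₹900,000 × 10% = ₹90,000

₹98,010 > ₹90,000, so the general income tax governs.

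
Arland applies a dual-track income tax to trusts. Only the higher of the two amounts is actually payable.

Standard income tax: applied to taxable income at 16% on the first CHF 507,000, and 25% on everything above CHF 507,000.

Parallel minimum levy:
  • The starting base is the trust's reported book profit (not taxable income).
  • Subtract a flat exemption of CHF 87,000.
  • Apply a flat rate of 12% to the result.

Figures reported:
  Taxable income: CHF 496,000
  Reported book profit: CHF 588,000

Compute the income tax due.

CHF 79,360

Standard income tax:
  CHF 496,000 × 16% = CHF 79,360

Parallel minimum levy:
  Base (reported book profit): CHF 588,000
  Less exemption CHF 87,000 → base CHF 501,000
  CHF 501,000 × 12% = CHF 60,120

CHF 79,360 > CHF 60,120, so the standard income tax governs.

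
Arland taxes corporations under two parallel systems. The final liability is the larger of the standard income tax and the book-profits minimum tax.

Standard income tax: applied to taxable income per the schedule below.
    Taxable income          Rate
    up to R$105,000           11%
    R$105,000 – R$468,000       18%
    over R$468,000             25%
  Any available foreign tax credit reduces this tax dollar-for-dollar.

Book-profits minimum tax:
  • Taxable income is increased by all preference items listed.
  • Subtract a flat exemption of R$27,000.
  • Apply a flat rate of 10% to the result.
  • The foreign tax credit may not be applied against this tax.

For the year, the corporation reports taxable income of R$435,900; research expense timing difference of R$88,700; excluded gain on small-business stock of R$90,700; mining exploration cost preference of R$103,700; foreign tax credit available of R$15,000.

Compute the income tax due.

Standard income tax:
  R$105,000 × 11% = R$11,550
  R$330,900 × 18% = R$59,562
  → R$71,112
  Less foreign tax credit R$15,000 → R$56,112

Book-profits minimum tax:
  Adjusted income: R$435,900 + R$88,700 + R$90,700 + R$103,700 = R$719,000
  Less exemption R$27,000 → base R$692,000
  R$692,000 × 10% = R$69,200

R$69,200 > R$56,112, so the book-profits minimum tax is the binding amount.

R$69,200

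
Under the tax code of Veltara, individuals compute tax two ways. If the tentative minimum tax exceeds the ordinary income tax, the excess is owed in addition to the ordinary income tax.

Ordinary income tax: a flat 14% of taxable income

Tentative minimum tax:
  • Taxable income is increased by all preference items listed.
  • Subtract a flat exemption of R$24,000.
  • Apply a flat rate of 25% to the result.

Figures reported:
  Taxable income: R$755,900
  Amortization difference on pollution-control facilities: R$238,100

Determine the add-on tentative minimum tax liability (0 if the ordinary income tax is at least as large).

Tentative minimum tax:
  Adjusted income: R$755,900 + R$238,100 = R$994,000
  Less exemption R$24,000 → base R$970,000
  R$970,000 × 25% = R$242,500

Ordinary income tax:
  R$755,900 × 14% = R$105,826

Excess of tentative minimum tax over ordinary income tax: R$242,500 − R$105,826 = R$136,674.

R$136,674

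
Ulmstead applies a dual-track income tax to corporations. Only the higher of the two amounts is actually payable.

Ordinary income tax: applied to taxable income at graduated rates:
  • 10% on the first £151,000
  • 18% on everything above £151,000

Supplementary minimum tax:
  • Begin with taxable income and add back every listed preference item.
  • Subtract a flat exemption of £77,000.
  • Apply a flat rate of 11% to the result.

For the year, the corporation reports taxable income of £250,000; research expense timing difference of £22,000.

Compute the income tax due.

Supplementary minimum tax:
  Adjusted income: £250,000 + £22,000 = £272,000
  Less exemption £77,000 → base £195,000
  £195,000 × 11% = £21,450

Ordinary income tax:
  £151,000 × 10% = £15,100
  £99,000 × 18% = £17,820
  → £32,920

£32,920 > £21,450, so the ordinary income tax governs.

£32,920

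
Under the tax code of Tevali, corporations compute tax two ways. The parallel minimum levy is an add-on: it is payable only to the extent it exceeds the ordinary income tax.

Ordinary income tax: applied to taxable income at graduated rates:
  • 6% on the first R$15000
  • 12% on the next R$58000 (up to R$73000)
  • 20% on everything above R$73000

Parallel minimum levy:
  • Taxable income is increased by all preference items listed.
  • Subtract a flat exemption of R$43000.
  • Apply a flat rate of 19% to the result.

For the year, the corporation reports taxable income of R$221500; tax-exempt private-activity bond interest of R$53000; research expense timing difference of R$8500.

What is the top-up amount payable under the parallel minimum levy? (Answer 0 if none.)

R$8040

Ordinary income tax:
  R$15000 × 6% = R$900
  R$58000 × 12% = R$6960
  R$148500 × 20% = R$29700
  → R$37560

Parallel minimum levy:
  Adjusted income: R$221500 + R$53000 + R$8500 = R$283000
  Less exemption R$43000 → base R$240000
  R$240000 × 19% = R$45600

Excess of parallel minimum levy over ordinary income tax: R$45600 − R$37560 = R$8040.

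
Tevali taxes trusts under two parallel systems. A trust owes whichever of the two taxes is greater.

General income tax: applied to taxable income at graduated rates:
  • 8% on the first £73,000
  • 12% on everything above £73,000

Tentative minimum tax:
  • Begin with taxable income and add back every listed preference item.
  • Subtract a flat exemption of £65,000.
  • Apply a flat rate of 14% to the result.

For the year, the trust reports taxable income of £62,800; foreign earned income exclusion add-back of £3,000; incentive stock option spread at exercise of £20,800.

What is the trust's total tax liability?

£5,024

General income tax:
  £62,800 × 8% = £5,024

Tentative minimum tax:
  Adjusted income: £62,800 + £3,000 + £20,800 = £86,600
  Less exemption £65,000 → base £21,600
  £21,600 × 14% = £3,024

£5,024 > £3,024, so the general income tax governs.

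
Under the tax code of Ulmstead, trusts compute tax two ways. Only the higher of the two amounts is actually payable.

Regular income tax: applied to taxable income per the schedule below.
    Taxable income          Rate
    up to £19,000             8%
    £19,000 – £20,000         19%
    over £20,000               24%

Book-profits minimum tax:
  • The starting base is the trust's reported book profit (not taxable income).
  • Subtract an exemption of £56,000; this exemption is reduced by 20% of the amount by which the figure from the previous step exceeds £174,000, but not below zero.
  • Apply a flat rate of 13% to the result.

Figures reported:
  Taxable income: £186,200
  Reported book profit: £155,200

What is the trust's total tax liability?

Regular income tax:
  £19,000 × 8% = £1,520
  £1,000 × 19% = £190
  £166,200 × 24% = £39,888
  → £41,598

Book-profits minimum tax:
  Base (reported book profit): £155,200
  Exemption: £155,200 ≤ £174,000, so full £56,000 applies
  Base: £155,200 − £56,000 = £99,200
  £99,200 × 13% = £12,896

£41,598 > £12,896, so the regular income tax governs.

£41,598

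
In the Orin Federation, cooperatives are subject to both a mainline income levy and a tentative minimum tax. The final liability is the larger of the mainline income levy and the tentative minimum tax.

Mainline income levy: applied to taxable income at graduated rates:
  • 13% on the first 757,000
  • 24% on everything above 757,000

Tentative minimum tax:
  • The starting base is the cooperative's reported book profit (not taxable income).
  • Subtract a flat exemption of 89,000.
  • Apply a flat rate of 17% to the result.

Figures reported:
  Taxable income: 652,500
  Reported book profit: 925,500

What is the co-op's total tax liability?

Tentative minimum tax:
  Base (reported book profit): 925,500
  Less exemption 89,000 → base 836,500
  836,500 × 17% = 142,205

Mainline income levy:
  652,500 × 13% = 84,825

142,205 > 84,825, so the tentative minimum tax is the binding amount.

142,205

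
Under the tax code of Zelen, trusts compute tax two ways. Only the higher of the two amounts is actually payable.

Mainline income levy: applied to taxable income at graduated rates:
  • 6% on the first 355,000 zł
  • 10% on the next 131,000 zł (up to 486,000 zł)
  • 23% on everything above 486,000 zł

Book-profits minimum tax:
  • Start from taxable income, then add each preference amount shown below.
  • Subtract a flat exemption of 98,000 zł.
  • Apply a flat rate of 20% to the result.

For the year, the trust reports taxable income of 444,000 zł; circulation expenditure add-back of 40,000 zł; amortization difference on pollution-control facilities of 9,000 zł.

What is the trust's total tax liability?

79,000 zł

Mainline income levy:
  355,000 zł × 6% = 21,300 zł
  89,000 zł × 10% = 8,900 zł
  → 30,200 zł

Book-profits minimum tax:
  Adjusted income: 444,000 zł + 40,000 zł + 9,000 zł = 493,000 zł
  Less exemption 98,000 zł → base 395,000 zł
  395,000 zł × 20% = 79,000 zł

79,000 zł > 30,200 zł, so the book-profits minimum tax is the binding amount.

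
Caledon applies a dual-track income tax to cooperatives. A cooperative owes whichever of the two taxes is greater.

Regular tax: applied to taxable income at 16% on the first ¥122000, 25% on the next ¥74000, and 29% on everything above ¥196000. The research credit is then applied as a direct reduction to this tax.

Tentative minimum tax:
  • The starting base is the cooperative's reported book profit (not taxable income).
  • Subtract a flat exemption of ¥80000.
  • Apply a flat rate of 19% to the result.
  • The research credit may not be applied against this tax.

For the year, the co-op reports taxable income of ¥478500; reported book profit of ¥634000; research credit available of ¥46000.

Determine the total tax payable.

Tentative minimum tax:
  Base (reported book profit): ¥634000
  Less exemption ¥80000 → base ¥554000
  ¥554000 × 19% = ¥105260

Regular tax:
  ¥122000 × 16% = ¥19520
  ¥74000 × 25% = ¥18500
  ¥282500 × 29% = ¥81925
  → ¥119945
  Less research credit ¥46000 → ¥73945

¥105260 > ¥73945, so the tentative minimum tax is the binding amount.

¥105260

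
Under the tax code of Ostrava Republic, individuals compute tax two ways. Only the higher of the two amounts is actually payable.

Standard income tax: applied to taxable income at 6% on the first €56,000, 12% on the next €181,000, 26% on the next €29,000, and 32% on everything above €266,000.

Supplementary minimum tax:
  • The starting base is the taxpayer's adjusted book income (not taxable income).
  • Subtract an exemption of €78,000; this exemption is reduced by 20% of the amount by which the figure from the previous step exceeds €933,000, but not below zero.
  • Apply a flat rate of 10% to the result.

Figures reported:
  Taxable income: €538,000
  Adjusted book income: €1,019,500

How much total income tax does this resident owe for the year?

€119,660

Supplementary minimum tax:
  Base (adjusted book income): €1,019,500
  Exemption: €78,000 − 20% × (€1,019,500 − €933,000) = €78,000 − €17,300 = €60,700
  Base: €1,019,500 − €60,700 = €958,800
  €958,800 × 10% = €95,880

Standard income tax:
  €56,000 × 6% = €3,360
  €181,000 × 12% = €21,720
  €29,000 × 26% = €7,540
  €272,000 × 32% = €87,040
  → €119,660

€119,660 > €95,880, so the standard income tax governs.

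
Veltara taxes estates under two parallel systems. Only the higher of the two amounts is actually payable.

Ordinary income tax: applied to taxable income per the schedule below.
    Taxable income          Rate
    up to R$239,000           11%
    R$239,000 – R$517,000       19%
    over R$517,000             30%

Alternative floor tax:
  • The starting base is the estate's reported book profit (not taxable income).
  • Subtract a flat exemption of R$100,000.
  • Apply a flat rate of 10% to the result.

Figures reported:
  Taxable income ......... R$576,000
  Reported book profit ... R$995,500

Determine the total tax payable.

R$96,810

Alternative floor tax:
  Base (reported book profit): R$995,500
  Less exemption R$100,000 → base R$895,500
  R$895,500 × 10% = R$89,550

Ordinary income tax:
  R$239,000 × 11% = R$26,290
  R$278,000 × 19% = R$52,820
  R$59,000 × 30% = R$17,700
  → R$96,810

R$96,810 > R$89,550, so the ordinary income tax governs.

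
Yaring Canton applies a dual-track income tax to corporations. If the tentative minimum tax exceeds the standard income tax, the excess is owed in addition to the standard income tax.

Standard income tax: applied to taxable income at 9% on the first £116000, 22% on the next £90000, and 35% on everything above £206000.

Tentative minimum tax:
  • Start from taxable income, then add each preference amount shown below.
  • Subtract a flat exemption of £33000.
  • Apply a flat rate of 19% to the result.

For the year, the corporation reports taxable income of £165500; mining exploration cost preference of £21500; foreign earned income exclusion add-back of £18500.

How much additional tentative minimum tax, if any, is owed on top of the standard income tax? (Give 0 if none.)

£11445

Tentative minimum tax:
  Adjusted income: £165500 + £21500 + £18500 = £205500
  Less exemption £33000 → base £172500
  £172500 × 19% = £32775

Standard income tax:
  £116000 × 9% = £10440
  £49500 × 22% = £10890
  → £21330

Excess of tentative minimum tax over standard income tax: £32775 − £21330 = £11445.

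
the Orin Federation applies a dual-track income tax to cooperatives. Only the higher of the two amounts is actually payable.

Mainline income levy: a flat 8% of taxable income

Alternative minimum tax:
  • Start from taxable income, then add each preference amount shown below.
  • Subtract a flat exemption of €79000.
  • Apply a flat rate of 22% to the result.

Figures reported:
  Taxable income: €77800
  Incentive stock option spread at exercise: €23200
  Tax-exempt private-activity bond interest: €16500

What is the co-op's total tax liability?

Mainline income levy:
  €77800 × 8% = €6224

Alternative minimum tax:
  Adjusted income: €77800 + €23200 + €16500 = €117500
  Less exemption €79000 → base €38500
  €38500 × 22% = €8470

€8470 > €6224, so the alternative minimum tax is the binding amount.

€8470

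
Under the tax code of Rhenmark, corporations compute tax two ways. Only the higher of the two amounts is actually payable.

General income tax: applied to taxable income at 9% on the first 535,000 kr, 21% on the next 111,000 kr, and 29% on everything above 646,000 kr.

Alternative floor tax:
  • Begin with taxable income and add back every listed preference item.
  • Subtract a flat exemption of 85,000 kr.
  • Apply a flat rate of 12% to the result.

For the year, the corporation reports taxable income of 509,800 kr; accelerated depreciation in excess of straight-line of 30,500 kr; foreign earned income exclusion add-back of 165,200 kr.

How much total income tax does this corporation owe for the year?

Alternative floor tax:
  Adjusted income: 509,800 kr + 30,500 kr + 165,200 kr = 705,500 kr
  Less exemption 85,000 kr → base 620,500 kr
  620,500 kr × 12% = 74,460 kr

General income tax:
  509,800 kr × 9% = 45,882 kr

74,460 kr > 45,882 kr, so the alternative floor tax is the binding amount.

74,460 kr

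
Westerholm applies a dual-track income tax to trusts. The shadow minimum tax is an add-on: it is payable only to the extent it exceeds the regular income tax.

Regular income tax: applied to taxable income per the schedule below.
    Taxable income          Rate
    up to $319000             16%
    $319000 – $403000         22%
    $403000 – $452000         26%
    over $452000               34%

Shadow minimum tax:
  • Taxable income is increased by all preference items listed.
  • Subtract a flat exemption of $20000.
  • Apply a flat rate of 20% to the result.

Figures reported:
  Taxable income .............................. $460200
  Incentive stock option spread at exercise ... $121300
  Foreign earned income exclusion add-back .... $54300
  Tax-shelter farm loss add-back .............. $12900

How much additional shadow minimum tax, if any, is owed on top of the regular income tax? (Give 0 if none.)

$40692

Regular income tax:
  $319000 × 16% = $51040
  $84000 × 22% = $18480
  $49000 × 26% = $12740
  $8200 × 34% = $2788
  → $85048

Shadow minimum tax:
  Adjusted income: $460200 + $121300 + $54300 + $12900 = $648700
  Less exemption $20000 → base $628700
  $628700 × 20% = $125740

Excess of shadow minimum tax over regular income tax: $125740 − $85048 = $40692.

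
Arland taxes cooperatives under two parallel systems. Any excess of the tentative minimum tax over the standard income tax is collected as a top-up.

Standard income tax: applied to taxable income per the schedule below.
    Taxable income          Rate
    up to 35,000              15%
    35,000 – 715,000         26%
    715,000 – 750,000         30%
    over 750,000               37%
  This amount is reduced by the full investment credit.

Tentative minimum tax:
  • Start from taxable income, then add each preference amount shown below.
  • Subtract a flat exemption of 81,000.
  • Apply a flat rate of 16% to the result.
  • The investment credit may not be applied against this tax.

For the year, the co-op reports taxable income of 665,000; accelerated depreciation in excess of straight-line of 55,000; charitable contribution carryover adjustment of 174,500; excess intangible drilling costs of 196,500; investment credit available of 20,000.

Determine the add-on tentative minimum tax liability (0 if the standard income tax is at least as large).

Tentative minimum tax:
  Adjusted income: 665,000 + 55,000 + 174,500 + 196,500 = 1,091,000
  Less exemption 81,000 → base 1,010,000
  1,010,000 × 16% = 161,600

Standard income tax:
  35,000 × 15% = 5,250
  630,000 × 26% = 163,800
  → 169,050
  Less investment credit 20,000 → 149,050

Excess of tentative minimum tax over standard income tax: 161,600 − 149,050 = 12,550.

12,550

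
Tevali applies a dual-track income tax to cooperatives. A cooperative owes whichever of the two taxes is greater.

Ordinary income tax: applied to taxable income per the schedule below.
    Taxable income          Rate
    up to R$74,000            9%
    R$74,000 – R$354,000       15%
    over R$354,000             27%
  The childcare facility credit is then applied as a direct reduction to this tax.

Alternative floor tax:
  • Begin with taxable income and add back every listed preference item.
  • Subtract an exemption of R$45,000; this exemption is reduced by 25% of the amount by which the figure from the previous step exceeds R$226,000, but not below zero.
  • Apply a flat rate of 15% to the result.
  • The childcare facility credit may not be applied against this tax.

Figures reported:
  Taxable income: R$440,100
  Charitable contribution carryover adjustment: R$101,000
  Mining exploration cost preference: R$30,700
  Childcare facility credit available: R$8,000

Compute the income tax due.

R$85,770

Alternative floor tax:
  Adjusted income: R$440,100 + R$101,000 + R$30,700 = R$571,800
  Exemption: 25% × (R$571,800 − R$226,000) = R$86,450 ≥ R$45,000, so the exemption is fully phased out
  Base: R$571,800 − R$0 = R$571,800
  R$571,800 × 15% = R$85,770

Ordinary income tax:
  R$74,000 × 9% = R$6,660
  R$280,000 × 15% = R$42,000
  R$86,100 × 27% = R$23,247
  → R$71,907
  Less childcare facility credit R$8,000 → R$63,907

R$85,770 > R$63,907, so the alternative floor tax is the binding amount.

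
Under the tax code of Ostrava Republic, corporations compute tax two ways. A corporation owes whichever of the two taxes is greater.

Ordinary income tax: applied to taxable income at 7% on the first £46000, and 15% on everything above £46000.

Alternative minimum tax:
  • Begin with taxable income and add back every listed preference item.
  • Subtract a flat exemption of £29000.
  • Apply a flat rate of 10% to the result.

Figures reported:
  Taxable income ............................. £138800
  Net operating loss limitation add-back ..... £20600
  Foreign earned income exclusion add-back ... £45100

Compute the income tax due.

£17550

Ordinary income tax:
  £46000 × 7% = £3220
  £92800 × 15% = £13920
  → £17140

Alternative minimum tax:
  Adjusted income: £138800 + £20600 + £45100 = £204500
  Less exemption £29000 → base £175500
  £175500 × 10% = £17550

£17550 > £17140, so the alternative minimum tax is the binding amount.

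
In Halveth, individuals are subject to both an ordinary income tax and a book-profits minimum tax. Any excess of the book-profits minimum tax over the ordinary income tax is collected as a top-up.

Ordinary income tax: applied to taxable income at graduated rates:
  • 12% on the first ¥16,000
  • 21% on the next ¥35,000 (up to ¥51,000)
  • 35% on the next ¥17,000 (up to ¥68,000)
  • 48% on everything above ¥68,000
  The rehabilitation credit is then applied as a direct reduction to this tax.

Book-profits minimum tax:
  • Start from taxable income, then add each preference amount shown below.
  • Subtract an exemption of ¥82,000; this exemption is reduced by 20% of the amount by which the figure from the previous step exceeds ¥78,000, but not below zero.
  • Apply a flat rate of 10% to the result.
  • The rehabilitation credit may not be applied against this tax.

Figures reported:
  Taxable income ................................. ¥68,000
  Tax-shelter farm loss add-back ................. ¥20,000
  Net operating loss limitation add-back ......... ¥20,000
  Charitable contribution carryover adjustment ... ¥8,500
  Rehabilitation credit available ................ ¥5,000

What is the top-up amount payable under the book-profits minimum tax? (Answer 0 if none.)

¥0

Book-profits minimum tax:
  Adjusted income: ¥68,000 + ¥20,000 + ¥20,000 + ¥8,500 = ¥116,500
  Exemption: ¥82,000 − 20% × (¥116,500 − ¥78,000) = ¥82,000 − ¥7,700 = ¥74,300
  Base: ¥116,500 − ¥74,300 = ¥42,200
  ¥42,200 × 10% = ¥4,220

Ordinary income tax:
  ¥16,000 × 12% = ¥1,920
  ¥35,000 × 21% = ¥7,350
  ¥17,000 × 35% = ¥5,950
  → ¥15,220
  Less rehabilitation credit ¥5,000 → ¥10,220

¥4,220 ≤ ¥10,220, so no add-on is due.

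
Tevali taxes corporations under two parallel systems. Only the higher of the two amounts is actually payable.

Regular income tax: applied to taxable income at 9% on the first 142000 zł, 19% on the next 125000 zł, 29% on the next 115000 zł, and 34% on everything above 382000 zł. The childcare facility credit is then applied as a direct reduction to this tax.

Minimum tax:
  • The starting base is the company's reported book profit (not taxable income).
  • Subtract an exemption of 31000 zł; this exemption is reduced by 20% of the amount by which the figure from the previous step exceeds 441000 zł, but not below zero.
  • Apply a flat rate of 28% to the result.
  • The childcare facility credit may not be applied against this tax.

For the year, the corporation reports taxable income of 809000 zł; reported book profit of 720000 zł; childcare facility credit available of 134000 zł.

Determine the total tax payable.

201600 zł

Regular income tax:
  142000 zł × 9% = 12780 zł
  125000 zł × 19% = 23750 zł
  115000 zł × 29% = 33350 zł
  427000 zł × 34% = 145180 zł
  → 215060 zł
  Less childcare facility credit 134000 zł → 81060 zł

Minimum tax:
  Base (reported book profit): 720000 zł
  Exemption: 20% × (720000 zł − 441000 zł) = 55800 zł ≥ 31000 zł, so the exemption is fully phased out
  Base: 720000 zł − 0 zł = 720000 zł
  720000 zł × 28% = 201600 zł

201600 zł > 81060 zł, so the minimum tax is the binding amount.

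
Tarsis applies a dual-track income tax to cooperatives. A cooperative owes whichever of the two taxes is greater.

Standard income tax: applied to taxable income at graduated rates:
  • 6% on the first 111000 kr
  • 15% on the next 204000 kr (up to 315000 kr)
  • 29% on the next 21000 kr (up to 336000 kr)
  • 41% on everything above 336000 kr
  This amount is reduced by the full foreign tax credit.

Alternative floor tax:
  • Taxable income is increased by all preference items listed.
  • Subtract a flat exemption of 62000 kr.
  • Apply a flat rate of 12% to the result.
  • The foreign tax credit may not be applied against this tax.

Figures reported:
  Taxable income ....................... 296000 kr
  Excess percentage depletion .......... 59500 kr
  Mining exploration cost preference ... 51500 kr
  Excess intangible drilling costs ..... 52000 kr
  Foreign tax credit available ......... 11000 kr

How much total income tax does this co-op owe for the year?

47640 kr

Alternative floor tax:
  Adjusted income: 296000 kr + 59500 kr + 51500 kr + 52000 kr = 459000 kr
  Less exemption 62000 kr → base 397000 kr
  397000 kr × 12% = 47640 kr

Standard income tax:
  111000 kr × 6% = 6660 kr
  185000 kr × 15% = 27750 kr
  → 34410 kr
  Less foreign tax credit 11000 kr → 23410 kr

47640 kr > 23410 kr, so the alternative floor tax is the binding amount.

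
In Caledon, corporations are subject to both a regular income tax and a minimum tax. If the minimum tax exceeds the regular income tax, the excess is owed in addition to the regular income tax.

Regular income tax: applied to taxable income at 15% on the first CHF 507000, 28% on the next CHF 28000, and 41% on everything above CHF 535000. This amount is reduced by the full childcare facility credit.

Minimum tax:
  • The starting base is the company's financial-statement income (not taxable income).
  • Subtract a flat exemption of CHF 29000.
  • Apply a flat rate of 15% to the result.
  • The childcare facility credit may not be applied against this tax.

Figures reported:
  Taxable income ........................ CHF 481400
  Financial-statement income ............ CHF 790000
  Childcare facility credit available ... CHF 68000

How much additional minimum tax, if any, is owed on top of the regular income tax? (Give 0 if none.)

Minimum tax:
  Base (financial-statement income): CHF 790000
  Less exemption CHF 29000 → base CHF 761000
  CHF 761000 × 15% = CHF 114150

Regular income tax:
  CHF 481400 × 15% = CHF 72210
  Less childcare facility credit CHF 68000 → CHF 4210

Excess of minimum tax over regular income tax: CHF 114150 − CHF 4210 = CHF 109940.

CHF 109940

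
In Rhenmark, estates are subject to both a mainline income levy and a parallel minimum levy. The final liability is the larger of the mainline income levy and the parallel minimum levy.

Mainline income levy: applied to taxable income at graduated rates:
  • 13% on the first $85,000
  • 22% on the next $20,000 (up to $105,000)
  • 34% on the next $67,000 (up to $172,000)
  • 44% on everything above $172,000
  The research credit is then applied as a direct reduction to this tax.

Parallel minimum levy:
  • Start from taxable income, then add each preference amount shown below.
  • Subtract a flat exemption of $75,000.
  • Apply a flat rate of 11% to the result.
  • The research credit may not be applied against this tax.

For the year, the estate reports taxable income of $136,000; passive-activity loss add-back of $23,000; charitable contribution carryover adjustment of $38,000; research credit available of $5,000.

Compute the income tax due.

$20,990

Mainline income levy:
  $85,000 × 13% = $11,050
  $20,000 × 22% = $4,400
  $31,000 × 34% = $10,540
  → $25,990
  Less research credit $5,000 → $20,990

Parallel minimum levy:
  Adjusted income: $136,000 + $23,000 + $38,000 = $197,000
  Less exemption $75,000 → base $122,000
  $122,000 × 11% = $13,420

$20,990 > $13,420, so the mainline income levy governs.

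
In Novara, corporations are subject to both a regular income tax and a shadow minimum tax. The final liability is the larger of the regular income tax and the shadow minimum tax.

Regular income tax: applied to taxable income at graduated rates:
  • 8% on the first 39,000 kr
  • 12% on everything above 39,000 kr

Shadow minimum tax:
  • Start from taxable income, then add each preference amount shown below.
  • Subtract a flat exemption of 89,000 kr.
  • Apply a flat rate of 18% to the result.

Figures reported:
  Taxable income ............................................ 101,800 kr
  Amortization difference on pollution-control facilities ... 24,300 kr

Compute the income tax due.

Shadow minimum tax:
  Adjusted income: 101,800 kr + 24,300 kr = 126,100 kr
  Less exemption 89,000 kr → base 37,100 kr
  37,100 kr × 18% = 6,678 kr

Regular income tax:
  39,000 kr × 8% = 3,120 kr
  62,800 kr × 12% = 7,536 kr
  → 10,656 kr

10,656 kr > 6,678 kr, so the regular income tax governs.

10,656 kr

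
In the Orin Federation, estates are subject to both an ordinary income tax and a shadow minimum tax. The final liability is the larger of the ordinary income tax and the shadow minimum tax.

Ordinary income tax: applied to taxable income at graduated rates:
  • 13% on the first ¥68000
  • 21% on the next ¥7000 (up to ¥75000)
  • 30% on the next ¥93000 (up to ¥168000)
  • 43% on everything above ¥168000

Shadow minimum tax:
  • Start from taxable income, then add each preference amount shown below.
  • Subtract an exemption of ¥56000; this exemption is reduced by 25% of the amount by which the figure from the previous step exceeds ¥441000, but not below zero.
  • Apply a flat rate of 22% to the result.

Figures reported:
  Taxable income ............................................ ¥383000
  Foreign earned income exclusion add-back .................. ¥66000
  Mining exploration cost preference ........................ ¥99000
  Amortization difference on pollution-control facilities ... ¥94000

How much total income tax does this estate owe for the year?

¥139975

Shadow minimum tax:
  Adjusted income: ¥383000 + ¥66000 + ¥99000 + ¥94000 = ¥642000
  Exemption: ¥56000 − 25% × (¥642000 − ¥441000) = ¥56000 − ¥50250 = ¥5750
  Base: ¥642000 − ¥5750 = ¥636250
  ¥636250 × 22% = ¥139975

Ordinary income tax:
  ¥68000 × 13% = ¥8840
  ¥7000 × 21% = ¥1470
  ¥93000 × 30% = ¥27900
  ¥215000 × 43% = ¥92450
  → ¥130660

¥139975 > ¥130660, so the shadow minimum tax is the binding amount.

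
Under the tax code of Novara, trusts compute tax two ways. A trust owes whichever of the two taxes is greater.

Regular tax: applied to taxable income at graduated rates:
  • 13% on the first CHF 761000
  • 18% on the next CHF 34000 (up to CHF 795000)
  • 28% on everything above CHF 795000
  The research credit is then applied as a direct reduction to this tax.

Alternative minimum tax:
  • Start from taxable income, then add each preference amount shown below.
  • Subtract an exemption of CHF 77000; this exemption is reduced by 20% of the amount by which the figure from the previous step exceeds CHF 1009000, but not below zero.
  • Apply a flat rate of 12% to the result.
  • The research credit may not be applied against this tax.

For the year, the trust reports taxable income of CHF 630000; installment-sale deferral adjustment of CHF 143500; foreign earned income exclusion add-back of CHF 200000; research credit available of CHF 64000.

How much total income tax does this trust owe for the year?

Alternative minimum tax:
  Adjusted income: CHF 630000 + CHF 143500 + CHF 200000 = CHF 973500
  Exemption: CHF 973500 ≤ CHF 1009000, so full CHF 77000 applies
  Base: CHF 973500 − CHF 77000 = CHF 896500
  CHF 896500 × 12% = CHF 107580

Regular tax:
  CHF 630000 × 13% = CHF 81900
  Less research credit CHF 64000 → CHF 17900

CHF 107580 > CHF 17900, so the alternative minimum tax is the binding amount.

CHF 107580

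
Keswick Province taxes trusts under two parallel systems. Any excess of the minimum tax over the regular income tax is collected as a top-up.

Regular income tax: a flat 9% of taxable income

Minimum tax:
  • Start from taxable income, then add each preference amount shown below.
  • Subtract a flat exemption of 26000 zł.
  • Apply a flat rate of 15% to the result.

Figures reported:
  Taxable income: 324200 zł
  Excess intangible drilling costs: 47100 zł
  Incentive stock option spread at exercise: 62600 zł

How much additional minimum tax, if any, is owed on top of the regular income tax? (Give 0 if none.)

Regular income tax:
  324200 zł × 9% = 29178 zł

Minimum tax:
  Adjusted income: 324200 zł + 47100 zł + 62600 zł = 433900 zł
  Less exemption 26000 zł → base 407900 zł
  407900 zł × 15% = 61185 zł

Excess of minimum tax over regular income tax: 61185 zł − 29178 zł = 32007 zł.

32007 zł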